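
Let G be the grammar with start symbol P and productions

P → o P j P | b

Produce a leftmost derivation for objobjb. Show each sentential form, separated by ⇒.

P ⇒ oPjP   [P → o P j P]
oPjP ⇒ objP   [P → b]
objP ⇒ objoPjP   [P → o P j P]
objoPjP ⇒ objobjP   [P → b]
objobjP ⇒ objobjb   [P → b]

P ⇒ oPjP ⇒ objP ⇒ objoPjP ⇒ objobjP ⇒ objobjb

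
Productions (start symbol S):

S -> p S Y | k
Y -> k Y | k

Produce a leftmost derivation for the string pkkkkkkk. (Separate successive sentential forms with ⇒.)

S ⇒ pSY   [S -> p S Y]
pSY ⇒ pkY   [S -> k]
pkY ⇒ pkkY   [Y -> k Y]
pkkY ⇒ pkkkY   [Y -> k Y]
pkkkY ⇒ pkkkkY   [Y -> k Y]
pkkkkY ⇒ pkkkkkY   [Y -> k Y]
pkkkkkY ⇒ pkkkkkkY   [Y -> k Y]
pkkkkkkY ⇒ pkkkkkkk   [Y -> k]

S ⇒ pSY ⇒ pkY ⇒ pkkY ⇒ pkkkY ⇒ pkkkkY ⇒ pkkkkkY ⇒ pkkkkkkY ⇒ pkkkkkkk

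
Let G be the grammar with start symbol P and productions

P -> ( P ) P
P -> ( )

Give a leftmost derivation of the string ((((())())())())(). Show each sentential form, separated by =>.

P => (P)P   [P -> ( P ) P]
(P)P => ((P)P)P   [P -> ( P ) P]
((P)P)P => (((P)P)P)P   [P -> ( P ) P]
(((P)P)P)P => ((((P)P)P)P)P   [P -> ( P ) P]
((((P)P)P)P)P => ((((())P)P)P)P   [P -> ( )]
((((())P)P)P)P => ((((())())P)P)P   [P -> ( )]
((((())())P)P)P => ((((())())())P)P   [P -> ( )]
((((())())())P)P => ((((())())())())P   [P -> ( )]
((((())())())())P => ((((())())())())()   [P -> ( )]

P=>(P)P=>((P)P)P=>(((P)P)P)P=>((((P)P)P)P)P=>((((())P)P)P)P=>((((())())P)P)P=>((((())())())P)P=>((((())())())())P=>((((())())())())()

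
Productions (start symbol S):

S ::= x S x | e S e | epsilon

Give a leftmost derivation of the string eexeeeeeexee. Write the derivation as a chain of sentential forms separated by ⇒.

S ⇒ eSe ⇒ eeSee ⇒ eexSxee ⇒ eexeSexee ⇒ eexeeSeexee ⇒ eexeeeSeeexee ⇒ eexeeeeeexee

S ⇒ eSe   [S ::= e S e]
eSe ⇒ eeSee   [S ::= e S e]
eeSee ⇒ eexSxee   [S ::= x S x]
eexSxee ⇒ eexeSexee   [S ::= e S e]
eexeSexee ⇒ eexeeSeexee   [S ::= e S e]
eexeeSeexee ⇒ eexeeeSeeexee   [S ::= e S e]
eexeeeSeeexee ⇒ eexeeeeeexee   [S ::= epsilon]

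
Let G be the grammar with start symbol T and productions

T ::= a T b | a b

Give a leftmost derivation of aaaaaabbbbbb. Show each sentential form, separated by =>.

T => aTb   [T ::= a T b]
aTb => aaTbb   [T ::= a T b]
aaTbb => aaaTbbb   [T ::= a T b]
aaaTbbb => aaaaTbbbb   [T ::= a T b]
aaaaTbbbb => aaaaaTbbbbb   [T ::= a T b]
aaaaaTbbbbb => aaaaaabbbbbb   [T ::= a b]

T=>aTb=>aaTbb=>aaaTbbb=>aaaaTbbbb=>aaaaaTbbbbb=>aaaaaabbbbbb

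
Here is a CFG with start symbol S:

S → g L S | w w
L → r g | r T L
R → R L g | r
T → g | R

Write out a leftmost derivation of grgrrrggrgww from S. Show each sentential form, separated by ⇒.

S ⇒ gLS   [S → g L S]
gLS ⇒ grTLS   [L → r T L]
grTLS ⇒ grgLS   [T → g]
grgLS ⇒ grgrTLS   [L → r T L]
grgrTLS ⇒ grgrRLS   [T → R]
grgrRLS ⇒ grgrRLgLS   [R → R L g]
grgrRLgLS ⇒ grgrrLgLS   [R → r]
grgrrLgLS ⇒ grgrrrggLS   [L → r g]
grgrrrggLS ⇒ grgrrrggrgS   [L → r g]
grgrrrggrgS ⇒ grgrrrggrgww   [S → w w]

S ⇒ gLS ⇒ grTLS ⇒ grgLS ⇒ grgrTLS ⇒ grgrRLS ⇒ grgrRLgLS ⇒ grgrrLgLS ⇒ grgrrrggLS ⇒ grgrrrggrgS ⇒ grgrrrggrgww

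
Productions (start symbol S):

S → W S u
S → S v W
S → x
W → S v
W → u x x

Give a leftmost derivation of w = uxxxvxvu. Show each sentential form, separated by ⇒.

S ⇒ WSu ⇒ uxxSu ⇒ uxxSvWu ⇒ uxxxvWu ⇒ uxxxvSvu ⇒ uxxxvxvu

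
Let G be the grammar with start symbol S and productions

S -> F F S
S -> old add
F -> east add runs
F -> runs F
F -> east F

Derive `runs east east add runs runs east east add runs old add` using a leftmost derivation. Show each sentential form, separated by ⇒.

S ⇒ F F S   [S -> F F S]
F F S ⇒ runs F F S   [F -> runs F]
runs F F S ⇒ runs east F F S   [F -> east F]
runs east F F S ⇒ runs east east add runs F S   [F -> east add runs]
runs east east add runs F S ⇒ runs east east add runs runs F S   [F -> runs F]
runs east east add runs runs F S ⇒ runs east east add runs runs east F S   [F -> east F]
runs east east add runs runs east F S ⇒ runs east east add runs runs east east add runs S   [F -> east add runs]
runs east east add runs runs east east add runs S ⇒ runs east east add runs runs east east add runs old add   [S -> old add]

S ⇒ F F S ⇒ runs F F S ⇒ runs east F F S ⇒ runs east east add runs F S ⇒ runs east east add runs runs F S ⇒ runs east east add runs runs east F S ⇒ runs east east add runs runs east east add runs S ⇒ runs east east add runs runs east east add runs old add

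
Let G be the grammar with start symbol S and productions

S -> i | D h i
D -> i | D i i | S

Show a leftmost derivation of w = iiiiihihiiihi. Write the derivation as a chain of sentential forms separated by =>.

S=>Dhi=>Diihi=>Siihi=>Dhiiihi=>Shiiihi=>Dhihiiihi=>Diihihiiihi=>Diiiihihiiihi=>iiiiihihiiihi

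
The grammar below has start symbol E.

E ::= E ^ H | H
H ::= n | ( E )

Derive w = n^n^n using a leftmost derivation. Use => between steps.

E => E^H   [E ::= E ^ H]
E^H => E^H^H   [E ::= E ^ H]
E^H^H => H^H^H   [E ::= H]
H^H^H => n^H^H   [H ::= n]
n^H^H => n^n^H   [H ::= n]
n^n^H => n^n^n   [H ::= n]

E=>E^H=>E^H^H=>H^H^H=>n^H^H=>n^n^H=>n^n^n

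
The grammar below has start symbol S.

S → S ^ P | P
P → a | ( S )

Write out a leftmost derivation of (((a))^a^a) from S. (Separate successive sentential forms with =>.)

S => P => (S) => (S^P) => (S^P^P) => (P^P^P) => ((S)^P^P) => ((P)^P^P) => (((S))^P^P) => (((P))^P^P) => (((a))^P^P) => (((a))^a^P) => (((a))^a^a)

S => P   [S → P]
P => (S)   [P → ( S )]
(S) => (S^P)   [S → S ^ P]
(S^P) => (S^P^P)   [S → S ^ P]
(S^P^P) => (P^P^P)   [S → P]
(P^P^P) => ((S)^P^P)   [P → ( S )]
((S)^P^P) => ((P)^P^P)   [S → P]
((P)^P^P) => (((S))^P^P)   [P → ( S )]
(((S))^P^P) => (((P))^P^P)   [S → P]
(((P))^P^P) => (((a))^P^P)   [P → a]
(((a))^P^P) => (((a))^a^P)   [P → a]
(((a))^a^P) => (((a))^a^a)   [P → a]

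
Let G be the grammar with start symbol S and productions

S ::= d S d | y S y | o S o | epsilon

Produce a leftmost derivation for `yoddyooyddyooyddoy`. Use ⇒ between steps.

S ⇒ ySy ⇒ yoSoy ⇒ yodSdoy ⇒ yoddSddoy ⇒ yoddySyddoy ⇒ yoddyoSoyddoy ⇒ yoddyooSooyddoy ⇒ yoddyooySyooyddoy ⇒ yoddyooydSdyooyddoy ⇒ yoddyooyddyooyddoy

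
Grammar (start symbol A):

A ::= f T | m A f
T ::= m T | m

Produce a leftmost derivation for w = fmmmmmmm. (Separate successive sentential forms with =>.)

A => fT   [A ::= f T]
fT => fmT   [T ::= m T]
fmT => fmmT   [T ::= m T]
fmmT => fmmmT   [T ::= m T]
fmmmT => fmmmmT   [T ::= m T]
fmmmmT => fmmmmmT   [T ::= m T]
fmmmmmT => fmmmmmmT   [T ::= m T]
fmmmmmmT => fmmmmmmm   [T ::= m]

A=>fT=>fmT=>fmmT=>fmmmT=>fmmmmT=>fmmmmmT=>fmmmmmmT=>fmmmmmmm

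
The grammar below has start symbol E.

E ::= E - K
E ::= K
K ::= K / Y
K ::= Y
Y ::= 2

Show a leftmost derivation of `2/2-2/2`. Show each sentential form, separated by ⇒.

E ⇒ E-K ⇒ K-K ⇒ K/Y-K ⇒ Y/Y-K ⇒ 2/Y-K ⇒ 2/2-K ⇒ 2/2-K/Y ⇒ 2/2-Y/Y ⇒ 2/2-2/Y ⇒ 2/2-2/2

E ⇒ E-K   [E ::= E - K]
E-K ⇒ K-K   [E ::= K]
K-K ⇒ K/Y-K   [K ::= K / Y]
K/Y-K ⇒ Y/Y-K   [K ::= Y]
Y/Y-K ⇒ 2/Y-K   [Y ::= 2]
2/Y-K ⇒ 2/2-K   [Y ::= 2]
2/2-K ⇒ 2/2-K/Y   [K ::= K / Y]
2/2-K/Y ⇒ 2/2-Y/Y   [K ::= Y]
2/2-Y/Y ⇒ 2/2-2/Y   [Y ::= 2]
2/2-2/Y ⇒ 2/2-2/2   [Y ::= 2]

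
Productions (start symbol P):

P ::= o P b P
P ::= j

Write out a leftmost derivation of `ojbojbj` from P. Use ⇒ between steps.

P⇒oPbP⇒ojbP⇒ojboPbP⇒ojbojbP⇒ojbojbj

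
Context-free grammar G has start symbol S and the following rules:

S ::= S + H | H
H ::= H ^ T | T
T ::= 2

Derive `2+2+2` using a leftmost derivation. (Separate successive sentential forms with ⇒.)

S⇒S+H⇒S+H+H⇒H+H+H⇒T+H+H⇒2+H+H⇒2+T+H⇒2+2+H⇒2+2+T⇒2+2+2

S ⇒ S+H   [S ::= S + H]
S+H ⇒ S+H+H   [S ::= S + H]
S+H+H ⇒ H+H+H   [S ::= H]
H+H+H ⇒ T+H+H   [H ::= T]
T+H+H ⇒ 2+H+H   [T ::= 2]
2+H+H ⇒ 2+T+H   [H ::= T]
2+T+H ⇒ 2+2+H   [T ::= 2]
2+2+H ⇒ 2+2+T   [H ::= T]
2+2+T ⇒ 2+2+2   [T ::= 2]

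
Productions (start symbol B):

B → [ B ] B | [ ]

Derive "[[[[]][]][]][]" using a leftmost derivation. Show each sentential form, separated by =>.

B => [B]B   [B → [ B ] B]
[B]B => [[B]B]B   [B → [ B ] B]
[[B]B]B => [[[B]B]B]B   [B → [ B ] B]
[[[B]B]B]B => [[[[]]B]B]B   [B → [ ]]
[[[[]]B]B]B => [[[[]][]]B]B   [B → [ ]]
[[[[]][]]B]B => [[[[]][]][]]B   [B → [ ]]
[[[[]][]][]]B => [[[[]][]][]][]   [B → [ ]]

B => [B]B => [[B]B]B => [[[B]B]B]B => [[[[]]B]B]B => [[[[]][]]B]B => [[[[]][]][]]B => [[[[]][]][]][]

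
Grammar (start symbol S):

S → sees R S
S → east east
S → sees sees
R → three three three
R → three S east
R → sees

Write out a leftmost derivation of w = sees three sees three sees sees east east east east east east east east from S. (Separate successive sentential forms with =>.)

S => sees R S => sees three S east S => sees three sees R S east S => sees three sees three S east S east S => sees three sees three sees R S east S east S => sees three sees three sees sees S east S east S => sees three sees three sees sees east east east S east S => sees three sees three sees sees east east east east east east S => sees three sees three sees sees east east east east east east east east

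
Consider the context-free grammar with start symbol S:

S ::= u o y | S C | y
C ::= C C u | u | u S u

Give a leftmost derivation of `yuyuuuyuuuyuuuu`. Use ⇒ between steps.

S ⇒ SC ⇒ SCC ⇒ yCC ⇒ yuSuC ⇒ yuyuC ⇒ yuyuCCu ⇒ yuyuCCuCu ⇒ yuyuCCuCuCu ⇒ yuyuuCuCuCu ⇒ yuyuuuSuuCuCu ⇒ yuyuuuyuuCuCu ⇒ yuyuuuyuuuSuuCu ⇒ yuyuuuyuuuyuuCu ⇒ yuyuuuyuuuyuuuu

S ⇒ SC   [S ::= S C]
SC ⇒ SCC   [S ::= S C]
SCC ⇒ yCC   [S ::= y]
yCC ⇒ yuSuC   [C ::= u S u]
yuSuC ⇒ yuyuC   [S ::= y]
yuyuC ⇒ yuyuCCu   [C ::= C C u]
yuyuCCu ⇒ yuyuCCuCu   [C ::= C C u]
yuyuCCuCu ⇒ yuyuCCuCuCu   [C ::= C C u]
yuyuCCuCuCu ⇒ yuyuuCuCuCu   [C ::= u]
yuyuuCuCuCu ⇒ yuyuuuSuuCuCu   [C ::= u S u]
yuyuuuSuuCuCu ⇒ yuyuuuyuuCuCu   [S ::= y]
yuyuuuyuuCuCu ⇒ yuyuuuyuuuSuuCu   [C ::= u S u]
yuyuuuyuuuSuuCu ⇒ yuyuuuyuuuyuuCu   [S ::= y]
yuyuuuyuuuyuuCu ⇒ yuyuuuyuuuyuuuu   [C ::= u]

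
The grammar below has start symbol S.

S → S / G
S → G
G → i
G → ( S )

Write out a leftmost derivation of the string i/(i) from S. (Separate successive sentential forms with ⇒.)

S ⇒ S/G   [S → S / G]
S/G ⇒ G/G   [S → G]
G/G ⇒ i/G   [G → i]
i/G ⇒ i/(S)   [G → ( S )]
i/(S) ⇒ i/(G)   [S → G]
i/(G) ⇒ i/(i)   [G → i]

S ⇒ S/G ⇒ G/G ⇒ i/G ⇒ i/(S) ⇒ i/(G) ⇒ i/(i)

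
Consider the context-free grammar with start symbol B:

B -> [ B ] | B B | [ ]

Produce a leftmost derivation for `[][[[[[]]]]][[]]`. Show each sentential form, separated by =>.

B => BB => []B => []BB => [][B]B => [][[B]]B => [][[[B]]]B => [][[[[B]]]]B => [][[[[[]]]]]B => [][[[[[]]]]][B] => [][[[[[]]]]][[]]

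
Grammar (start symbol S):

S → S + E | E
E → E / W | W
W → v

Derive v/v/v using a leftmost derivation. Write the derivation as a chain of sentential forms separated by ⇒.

S ⇒ E   [S → E]
E ⇒ E/W   [E → E / W]
E/W ⇒ E/W/W   [E → E / W]
E/W/W ⇒ W/W/W   [E → W]
W/W/W ⇒ v/W/W   [W → v]
v/W/W ⇒ v/v/W   [W → v]
v/v/W ⇒ v/v/v   [W → v]

S ⇒ E ⇒ E/W ⇒ E/W/W ⇒ W/W/W ⇒ v/W/W ⇒ v/v/W ⇒ v/v/v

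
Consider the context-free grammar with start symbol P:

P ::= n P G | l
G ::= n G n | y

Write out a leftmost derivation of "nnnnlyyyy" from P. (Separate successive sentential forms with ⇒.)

P⇒nPG⇒nnPGG⇒nnnPGGG⇒nnnnPGGGG⇒nnnnlGGGG⇒nnnnlyGGG⇒nnnnlyyGG⇒nnnnlyyyG⇒nnnnlyyyy

P ⇒ nPG   [P ::= n P G]
nPG ⇒ nnPGG   [P ::= n P G]
nnPGG ⇒ nnnPGGG   [P ::= n P G]
nnnPGGG ⇒ nnnnPGGGG   [P ::= n P G]
nnnnPGGGG ⇒ nnnnlGGGG   [P ::= l]
nnnnlGGGG ⇒ nnnnlyGGG   [G ::= y]
nnnnlyGGG ⇒ nnnnlyyGG   [G ::= y]
nnnnlyyGG ⇒ nnnnlyyyG   [G ::= y]
nnnnlyyyG ⇒ nnnnlyyyy   [G ::= y]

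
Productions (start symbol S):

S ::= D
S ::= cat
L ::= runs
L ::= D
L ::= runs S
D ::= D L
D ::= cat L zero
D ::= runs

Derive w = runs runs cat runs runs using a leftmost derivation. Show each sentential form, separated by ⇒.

S ⇒ D ⇒ D L ⇒ D L L ⇒ runs L L ⇒ runs runs S L ⇒ runs runs cat L ⇒ runs runs cat runs S ⇒ runs runs cat runs D ⇒ runs runs cat runs runs

S ⇒ D   [S ::= D]
D ⇒ D L   [D ::= D L]
D L ⇒ D L L   [D ::= D L]
D L L ⇒ runs L L   [D ::= runs]
runs L L ⇒ runs runs S L   [L ::= runs S]
runs runs S L ⇒ runs runs cat L   [S ::= cat]
runs runs cat L ⇒ runs runs cat runs S   [L ::= runs S]
runs runs cat runs S ⇒ runs runs cat runs D   [S ::= D]
runs runs cat runs D ⇒ runs runs cat runs runs   [D ::= runs]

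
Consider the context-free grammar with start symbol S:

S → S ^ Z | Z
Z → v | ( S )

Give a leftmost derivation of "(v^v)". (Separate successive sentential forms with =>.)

S => Z => (S) => (S^Z) => (Z^Z) => (v^Z) => (v^v)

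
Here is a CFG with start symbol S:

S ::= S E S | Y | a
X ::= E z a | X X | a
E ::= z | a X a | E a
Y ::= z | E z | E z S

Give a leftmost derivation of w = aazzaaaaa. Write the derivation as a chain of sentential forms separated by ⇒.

S ⇒ SES   [S ::= S E S]
SES ⇒ aES   [S ::= a]
aES ⇒ aaXaS   [E ::= a X a]
aaXaS ⇒ aaXXaS   [X ::= X X]
aaXXaS ⇒ aaXXXaS   [X ::= X X]
aaXXXaS ⇒ aaEzaXXaS   [X ::= E z a]
aaEzaXXaS ⇒ aazzaXXaS   [E ::= z]
aazzaXXaS ⇒ aazzaaXaS   [X ::= a]
aazzaaXaS ⇒ aazzaaaaS   [X ::= a]
aazzaaaaS ⇒ aazzaaaaa   [S ::= a]

S ⇒ SES ⇒ aES ⇒ aaXaS ⇒ aaXXaS ⇒ aaXXXaS ⇒ aaEzaXXaS ⇒ aazzaXXaS ⇒ aazzaaXaS ⇒ aazzaaaaS ⇒ aazzaaaaa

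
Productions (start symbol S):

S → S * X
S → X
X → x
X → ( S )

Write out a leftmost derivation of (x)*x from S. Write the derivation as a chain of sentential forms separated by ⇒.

S⇒S*X⇒X*X⇒(S)*X⇒(X)*X⇒(x)*X⇒(x)*x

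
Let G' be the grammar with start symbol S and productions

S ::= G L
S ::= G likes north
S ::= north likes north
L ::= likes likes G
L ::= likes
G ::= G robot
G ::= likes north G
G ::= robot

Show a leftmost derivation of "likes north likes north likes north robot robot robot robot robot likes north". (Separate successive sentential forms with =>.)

S => G likes north => likes north G likes north => likes north G robot likes north => likes north G robot robot likes north => likes north G robot robot robot likes north => likes north likes north G robot robot robot likes north => likes north likes north likes north G robot robot robot likes north => likes north likes north likes north G robot robot robot robot likes north => likes north likes north likes north robot robot robot robot robot likes north

S => G likes north   [S ::= G likes north]
G likes north => likes north G likes north   [G ::= likes north G]
likes north G likes north => likes north G robot likes north   [G ::= G robot]
likes north G robot likes north => likes north G robot robot likes north   [G ::= G robot]
likes north G robot robot likes north => likes north G robot robot robot likes north   [G ::= G robot]
likes north G robot robot robot likes north => likes north likes north G robot robot robot likes north   [G ::= likes north G]
likes north likes north G robot robot robot likes north => likes north likes north likes north G robot robot robot likes north   [G ::= likes north G]
likes north likes north likes north G robot robot robot likes north => likes north likes north likes north G robot robot robot robot likes north   [G ::= G robot]
likes north likes north likes north G robot robot robot robot likes north => likes north likes north likes north robot robot robot robot robot likes north   [G ::= robot]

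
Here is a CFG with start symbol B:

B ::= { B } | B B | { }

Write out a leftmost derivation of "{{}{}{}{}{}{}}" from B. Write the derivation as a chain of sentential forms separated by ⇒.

B ⇒ {B}   [B ::= { B }]
{B} ⇒ {BB}   [B ::= B B]
{BB} ⇒ {BBB}   [B ::= B B]
{BBB} ⇒ {BBBB}   [B ::= B B]
{BBBB} ⇒ {BBBBB}   [B ::= B B]
{BBBBB} ⇒ {BBBBBB}   [B ::= B B]
{BBBBBB} ⇒ {{}BBBBB}   [B ::= { }]
{{}BBBBB} ⇒ {{}{}BBBB}   [B ::= { }]
{{}{}BBBB} ⇒ {{}{}{}BBB}   [B ::= { }]
{{}{}{}BBB} ⇒ {{}{}{}{}BB}   [B ::= { }]
{{}{}{}{}BB} ⇒ {{}{}{}{}{}B}   [B ::= { }]
{{}{}{}{}{}B} ⇒ {{}{}{}{}{}{}}   [B ::= { }]

B ⇒ {B} ⇒ {BB} ⇒ {BBB} ⇒ {BBBB} ⇒ {BBBBB} ⇒ {BBBBBB} ⇒ {{}BBBBB} ⇒ {{}{}BBBB} ⇒ {{}{}{}BBB} ⇒ {{}{}{}{}BB} ⇒ {{}{}{}{}{}B} ⇒ {{}{}{}{}{}{}}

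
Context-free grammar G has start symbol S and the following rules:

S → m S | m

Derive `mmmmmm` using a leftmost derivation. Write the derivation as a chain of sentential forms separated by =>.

S => mS => mmS => mmmS => mmmmS => mmmmmS => mmmmmm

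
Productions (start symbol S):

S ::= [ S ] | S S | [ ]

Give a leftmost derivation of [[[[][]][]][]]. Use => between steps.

S => [S]   [S ::= [ S ]]
[S] => [SS]   [S ::= S S]
[SS] => [[S]S]   [S ::= [ S ]]
[[S]S] => [[SS]S]   [S ::= S S]
[[SS]S] => [[[S]S]S]   [S ::= [ S ]]
[[[S]S]S] => [[[SS]S]S]   [S ::= S S]
[[[SS]S]S] => [[[[]S]S]S]   [S ::= [ ]]
[[[[]S]S]S] => [[[[][]]S]S]   [S ::= [ ]]
[[[[][]]S]S] => [[[[][]][]]S]   [S ::= [ ]]
[[[[][]][]]S] => [[[[][]][]][]]   [S ::= [ ]]

S=>[S]=>[SS]=>[[S]S]=>[[SS]S]=>[[[S]S]S]=>[[[SS]S]S]=>[[[[]S]S]S]=>[[[[][]]S]S]=>[[[[][]][]]S]=>[[[[][]][]][]]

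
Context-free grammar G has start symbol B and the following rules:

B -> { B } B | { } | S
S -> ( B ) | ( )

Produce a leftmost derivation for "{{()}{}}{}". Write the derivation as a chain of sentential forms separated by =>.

B => {B}B => {{B}B}B => {{S}B}B => {{()}B}B => {{()}{}}B => {{()}{}}{}

B => {B}B   [B -> { B } B]
{B}B => {{B}B}B   [B -> { B } B]
{{B}B}B => {{S}B}B   [B -> S]
{{S}B}B => {{()}B}B   [S -> ( )]
{{()}B}B => {{()}{}}B   [B -> { }]
{{()}{}}B => {{()}{}}{}   [B -> { }]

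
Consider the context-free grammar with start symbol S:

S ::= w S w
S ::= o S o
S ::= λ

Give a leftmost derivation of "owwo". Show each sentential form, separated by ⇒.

S ⇒ oSo ⇒ owSwo ⇒ owwo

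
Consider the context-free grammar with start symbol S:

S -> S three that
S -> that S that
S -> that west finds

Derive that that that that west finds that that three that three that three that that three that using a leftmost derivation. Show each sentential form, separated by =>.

S => S three that   [S -> S three that]
S three that => that S that three that   [S -> that S that]
that S that three that => that S three that that three that   [S -> S three that]
that S three that that three that => that S three that three that that three that   [S -> S three that]
that S three that three that that three that => that S three that three that three that that three that   [S -> S three that]
that S three that three that three that that three that => that that S that three that three that three that that three that   [S -> that S that]
that that S that three that three that three that that three that => that that that S that that three that three that three that that three that   [S -> that S that]
that that that S that that three that three that three that that three that => that that that that west finds that that three that three that three that that three that   [S -> that west finds]

S => S three that => that S that three that => that S three that that three that => that S three that three that that three that => that S three that three that three that that three that => that that S that three that three that three that that three that => that that that S that that three that three that three that that three that => that that that that west finds that that three that three that three that that three that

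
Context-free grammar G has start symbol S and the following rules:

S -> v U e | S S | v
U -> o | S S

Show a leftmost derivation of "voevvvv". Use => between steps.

S => SS   [S -> S S]
SS => SSS   [S -> S S]
SSS => SSSS   [S -> S S]
SSSS => vUeSSS   [S -> v U e]
vUeSSS => voeSSS   [U -> o]
voeSSS => voeSSSS   [S -> S S]
voeSSSS => voevSSS   [S -> v]
voevSSS => voevvSS   [S -> v]
voevvSS => voevvvS   [S -> v]
voevvvS => voevvvv   [S -> v]

S => SS => SSS => SSSS => vUeSSS => voeSSS => voeSSSS => voevSSS => voevvSS => voevvvS => voevvvv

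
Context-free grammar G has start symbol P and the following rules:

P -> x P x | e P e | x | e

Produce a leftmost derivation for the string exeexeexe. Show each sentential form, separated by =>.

P=>ePe=>exPxe=>exePexe=>exeePeexe=>exeexeexe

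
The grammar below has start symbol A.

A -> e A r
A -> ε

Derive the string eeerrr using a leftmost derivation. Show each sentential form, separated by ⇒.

A⇒eAr⇒eeArr⇒eeeArrr⇒eeerrr

A ⇒ eAr   [A -> e A r]
eAr ⇒ eeArr   [A -> e A r]
eeArr ⇒ eeeArrr   [A -> e A r]
eeeArrr ⇒ eeerrr   [A -> ε]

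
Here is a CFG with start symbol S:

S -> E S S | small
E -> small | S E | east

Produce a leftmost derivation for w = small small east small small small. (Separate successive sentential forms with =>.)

S => E S S   [S -> E S S]
E S S => small S S   [E -> small]
small S S => small E S S S   [S -> E S S]
small E S S S => small S E S S S   [E -> S E]
small S E S S S => small small E S S S   [S -> small]
small small E S S S => small small east S S S   [E -> east]
small small east S S S => small small east small S S   [S -> small]
small small east small S S => small small east small small S   [S -> small]
small small east small small S => small small east small small small   [S -> small]

S => E S S => small S S => small E S S S => small S E S S S => small small E S S S => small small east S S S => small small east small S S => small small east small small S => small small east small small small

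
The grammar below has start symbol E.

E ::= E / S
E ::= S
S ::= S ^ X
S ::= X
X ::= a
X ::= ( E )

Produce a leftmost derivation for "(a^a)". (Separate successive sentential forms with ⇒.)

E ⇒ S ⇒ X ⇒ (E) ⇒ (S) ⇒ (S^X) ⇒ (X^X) ⇒ (a^X) ⇒ (a^a)

E ⇒ S   [E ::= S]
S ⇒ X   [S ::= X]
X ⇒ (E)   [X ::= ( E )]
(E) ⇒ (S)   [E ::= S]
(S) ⇒ (S^X)   [S ::= S ^ X]
(S^X) ⇒ (X^X)   [S ::= X]
(X^X) ⇒ (a^X)   [X ::= a]
(a^X) ⇒ (a^a)   [X ::= a]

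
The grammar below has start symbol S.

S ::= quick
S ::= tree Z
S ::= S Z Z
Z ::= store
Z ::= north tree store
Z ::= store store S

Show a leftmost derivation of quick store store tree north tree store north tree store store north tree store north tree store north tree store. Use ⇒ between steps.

S ⇒ S Z Z ⇒ S Z Z Z Z ⇒ S Z Z Z Z Z Z ⇒ quick Z Z Z Z Z Z ⇒ quick store store S Z Z Z Z Z ⇒ quick store store tree Z Z Z Z Z Z ⇒ quick store store tree north tree store Z Z Z Z Z ⇒ quick store store tree north tree store north tree store Z Z Z Z ⇒ quick store store tree north tree store north tree store store Z Z Z ⇒ quick store store tree north tree store north tree store store north tree store Z Z ⇒ quick store store tree north tree store north tree store store north tree store north tree store Z ⇒ quick store store tree north tree store north tree store store north tree store north tree store north tree store

S ⇒ S Z Z   [S ::= S Z Z]
S Z Z ⇒ S Z Z Z Z   [S ::= S Z Z]
S Z Z Z Z ⇒ S Z Z Z Z Z Z   [S ::= S Z Z]
S Z Z Z Z Z Z ⇒ quick Z Z Z Z Z Z   [S ::= quick]
quick Z Z Z Z Z Z ⇒ quick store store S Z Z Z Z Z   [Z ::= store store S]
quick store store S Z Z Z Z Z ⇒ quick store store tree Z Z Z Z Z Z   [S ::= tree Z]
quick store store tree Z Z Z Z Z Z ⇒ quick store store tree north tree store Z Z Z Z Z   [Z ::= north tree store]
quick store store tree north tree store Z Z Z Z Z ⇒ quick store store tree north tree store north tree store Z Z Z Z   [Z ::= north tree store]
quick store store tree north tree store north tree store Z Z Z Z ⇒ quick store store tree north tree store north tree store store Z Z Z   [Z ::= store]
quick store store tree north tree store north tree store store Z Z Z ⇒ quick store store tree north tree store north tree store store north tree store Z Z   [Z ::= north tree store]
quick store store tree north tree store north tree store store north tree store Z Z ⇒ quick store store tree north tree store north tree store store north tree store north tree store Z   [Z ::= north tree store]
quick store store tree north tree store north tree store store north tree store north tree store Z ⇒ quick store store tree north tree store north tree store store north tree store north tree store north tree store   [Z ::= north tree store]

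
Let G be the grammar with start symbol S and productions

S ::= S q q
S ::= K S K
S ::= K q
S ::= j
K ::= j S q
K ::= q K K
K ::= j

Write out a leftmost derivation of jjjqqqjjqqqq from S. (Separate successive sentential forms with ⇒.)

S ⇒ Sqq   [S ::= S q q]
Sqq ⇒ Sqqqq   [S ::= S q q]
Sqqqq ⇒ KSKqqqq   [S ::= K S K]
KSKqqqq ⇒ jSqSKqqqq   [K ::= j S q]
jSqSKqqqq ⇒ jKqqSKqqqq   [S ::= K q]
jKqqSKqqqq ⇒ jjSqqqSKqqqq   [K ::= j S q]
jjSqqqSKqqqq ⇒ jjjqqqSKqqqq   [S ::= j]
jjjqqqSKqqqq ⇒ jjjqqqjKqqqq   [S ::= j]
jjjqqqjKqqqq ⇒ jjjqqqjjqqqq   [K ::= j]

S⇒Sqq⇒Sqqqq⇒KSKqqqq⇒jSqSKqqqq⇒jKqqSKqqqq⇒jjSqqqSKqqqq⇒jjjqqqSKqqqq⇒jjjqqqjKqqqq⇒jjjqqqjjqqqq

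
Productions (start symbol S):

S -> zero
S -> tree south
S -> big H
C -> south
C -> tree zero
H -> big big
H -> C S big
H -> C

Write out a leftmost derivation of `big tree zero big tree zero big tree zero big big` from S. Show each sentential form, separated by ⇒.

S ⇒ big H   [S -> big H]
big H ⇒ big C S big   [H -> C S big]
big C S big ⇒ big tree zero S big   [C -> tree zero]
big tree zero S big ⇒ big tree zero big H big   [S -> big H]
big tree zero big H big ⇒ big tree zero big C S big big   [H -> C S big]
big tree zero big C S big big ⇒ big tree zero big tree zero S big big   [C -> tree zero]
big tree zero big tree zero S big big ⇒ big tree zero big tree zero big H big big   [S -> big H]
big tree zero big tree zero big H big big ⇒ big tree zero big tree zero big C big big   [H -> C]
big tree zero big tree zero big C big big ⇒ big tree zero big tree zero big tree zero big big   [C -> tree zero]

S ⇒ big H ⇒ big C S big ⇒ big tree zero S big ⇒ big tree zero big H big ⇒ big tree zero big C S big big ⇒ big tree zero big tree zero S big big ⇒ big tree zero big tree zero big H big big ⇒ big tree zero big tree zero big C big big ⇒ big tree zero big tree zero big tree zero big big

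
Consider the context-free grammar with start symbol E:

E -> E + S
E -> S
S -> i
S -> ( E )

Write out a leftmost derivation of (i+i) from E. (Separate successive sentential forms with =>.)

E => S => (E) => (E+S) => (S+S) => (i+S) => (i+i)

E => S   [E -> S]
S => (E)   [S -> ( E )]
(E) => (E+S)   [E -> E + S]
(E+S) => (S+S)   [E -> S]
(S+S) => (i+S)   [S -> i]
(i+S) => (i+i)   [S -> i]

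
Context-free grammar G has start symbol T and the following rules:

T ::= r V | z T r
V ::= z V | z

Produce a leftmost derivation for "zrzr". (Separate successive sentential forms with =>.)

T => zTr   [T ::= z T r]
zTr => zrVr   [T ::= r V]
zrVr => zrzr   [V ::= z]

T => zTr => zrVr => zrzr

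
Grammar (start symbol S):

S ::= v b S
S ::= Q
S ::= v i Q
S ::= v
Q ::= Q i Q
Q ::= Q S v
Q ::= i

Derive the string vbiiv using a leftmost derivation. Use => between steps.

S => vbS => vbQ => vbQSv => vbiSv => vbiQv => vbiiv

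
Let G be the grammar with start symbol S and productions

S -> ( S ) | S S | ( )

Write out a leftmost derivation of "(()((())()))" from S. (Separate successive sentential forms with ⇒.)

S ⇒ (S)   [S -> ( S )]
(S) ⇒ (SS)   [S -> S S]
(SS) ⇒ (()S)   [S -> ( )]
(()S) ⇒ (()(S))   [S -> ( S )]
(()(S)) ⇒ (()(SS))   [S -> S S]
(()(SS)) ⇒ (()((S)S))   [S -> ( S )]
(()((S)S)) ⇒ (()((())S))   [S -> ( )]
(()((())S)) ⇒ (()((())()))   [S -> ( )]

S ⇒ (S) ⇒ (SS) ⇒ (()S) ⇒ (()(S)) ⇒ (()(SS)) ⇒ (()((S)S)) ⇒ (()((())S)) ⇒ (()((())()))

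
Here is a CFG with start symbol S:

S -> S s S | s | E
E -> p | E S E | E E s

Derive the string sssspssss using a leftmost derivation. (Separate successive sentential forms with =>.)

S => SsS   [S -> S s S]
SsS => ssS   [S -> s]
ssS => ssSsS   [S -> S s S]
ssSsS => ssSsSsS   [S -> S s S]
ssSsSsS => ssssSsS   [S -> s]
ssssSsS => ssssSsSsS   [S -> S s S]
ssssSsSsS => ssssEsSsS   [S -> E]
ssssEsSsS => sssspsSsS   [E -> p]
sssspsSsS => sssspsssS   [S -> s]
sssspsssS => sssspssss   [S -> s]

S => SsS => ssS => ssSsS => ssSsSsS => ssssSsS => ssssSsSsS => ssssEsSsS => sssspsSsS => sssspsssS => sssspssss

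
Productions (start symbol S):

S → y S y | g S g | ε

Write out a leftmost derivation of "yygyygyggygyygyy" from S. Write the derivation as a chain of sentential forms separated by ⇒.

S⇒ySy⇒yySyy⇒yygSgyy⇒yygySygyy⇒yygyySyygyy⇒yygyygSgyygyy⇒yygyygySygyygyy⇒yygyygygSgygyygyy⇒yygyygyggygyygyy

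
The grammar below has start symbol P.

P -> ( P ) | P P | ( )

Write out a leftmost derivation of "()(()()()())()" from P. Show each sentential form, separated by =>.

P => PP   [P -> P P]
PP => ()P   [P -> ( )]
()P => ()PP   [P -> P P]
()PP => ()(P)P   [P -> ( P )]
()(P)P => ()(PP)P   [P -> P P]
()(PP)P => ()(PPP)P   [P -> P P]
()(PPP)P => ()(()PP)P   [P -> ( )]
()(()PP)P => ()(()PPP)P   [P -> P P]
()(()PPP)P => ()(()()PP)P   [P -> ( )]
()(()()PP)P => ()(()()()P)P   [P -> ( )]
()(()()()P)P => ()(()()()())P   [P -> ( )]
()(()()()())P => ()(()()()())()   [P -> ( )]

P => PP => ()P => ()PP => ()(P)P => ()(PP)P => ()(PPP)P => ()(()PP)P => ()(()PPP)P => ()(()()PP)P => ()(()()()P)P => ()(()()()())P => ()(()()()())()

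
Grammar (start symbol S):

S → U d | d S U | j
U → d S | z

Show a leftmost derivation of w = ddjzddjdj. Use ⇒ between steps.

S⇒dSU⇒ddSUU⇒ddjUU⇒ddjzU⇒ddjzdS⇒ddjzddSU⇒ddjzddjU⇒ddjzddjdS⇒ddjzddjdj

S ⇒ dSU   [S → d S U]
dSU ⇒ ddSUU   [S → d S U]
ddSUU ⇒ ddjUU   [S → j]
ddjUU ⇒ ddjzU   [U → z]
ddjzU ⇒ ddjzdS   [U → d S]
ddjzdS ⇒ ddjzddSU   [S → d S U]
ddjzddSU ⇒ ddjzddjU   [S → j]
ddjzddjU ⇒ ddjzddjdS   [U → d S]
ddjzddjdS ⇒ ddjzddjdj   [S → j]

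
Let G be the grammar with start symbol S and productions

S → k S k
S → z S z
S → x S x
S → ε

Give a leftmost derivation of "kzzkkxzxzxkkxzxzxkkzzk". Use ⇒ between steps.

S ⇒ kSk   [S → k S k]
kSk ⇒ kzSzk   [S → z S z]
kzSzk ⇒ kzzSzzk   [S → z S z]
kzzSzzk ⇒ kzzkSkzzk   [S → k S k]
kzzkSkzzk ⇒ kzzkkSkkzzk   [S → k S k]
kzzkkSkkzzk ⇒ kzzkkxSxkkzzk   [S → x S x]
kzzkkxSxkkzzk ⇒ kzzkkxzSzxkkzzk   [S → z S z]
kzzkkxzSzxkkzzk ⇒ kzzkkxzxSxzxkkzzk   [S → x S x]
kzzkkxzxSxzxkkzzk ⇒ kzzkkxzxzSzxzxkkzzk   [S → z S z]
kzzkkxzxzSzxzxkkzzk ⇒ kzzkkxzxzxSxzxzxkkzzk   [S → x S x]
kzzkkxzxzxSxzxzxkkzzk ⇒ kzzkkxzxzxkSkxzxzxkkzzk   [S → k S k]
kzzkkxzxzxkSkxzxzxkkzzk ⇒ kzzkkxzxzxkkxzxzxkkzzk   [S → ε]

S⇒kSk⇒kzSzk⇒kzzSzzk⇒kzzkSkzzk⇒kzzkkSkkzzk⇒kzzkkxSxkkzzk⇒kzzkkxzSzxkkzzk⇒kzzkkxzxSxzxkkzzk⇒kzzkkxzxzSzxzxkkzzk⇒kzzkkxzxzxSxzxzxkkzzk⇒kzzkkxzxzxkSkxzxzxkkzzk⇒kzzkkxzxzxkkxzxzxkkzzk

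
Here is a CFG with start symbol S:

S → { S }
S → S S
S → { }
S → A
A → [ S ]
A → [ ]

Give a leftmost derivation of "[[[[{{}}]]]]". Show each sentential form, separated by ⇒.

S ⇒ A ⇒ [S] ⇒ [A] ⇒ [[S]] ⇒ [[A]] ⇒ [[[S]]] ⇒ [[[A]]] ⇒ [[[[S]]]] ⇒ [[[[{S}]]]] ⇒ [[[[{{}}]]]]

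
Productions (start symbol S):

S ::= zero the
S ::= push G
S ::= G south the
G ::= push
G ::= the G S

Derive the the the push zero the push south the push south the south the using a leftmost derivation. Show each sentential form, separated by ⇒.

S ⇒ G south the   [S ::= G south the]
G south the ⇒ the G S south the   [G ::= the G S]
the G S south the ⇒ the the G S S south the   [G ::= the G S]
the the G S S south the ⇒ the the the G S S S south the   [G ::= the G S]
the the the G S S S south the ⇒ the the the push S S S south the   [G ::= push]
the the the push S S S south the ⇒ the the the push zero the S S south the   [S ::= zero the]
the the the push zero the S S south the ⇒ the the the push zero the G south the S south the   [S ::= G south the]
the the the push zero the G south the S south the ⇒ the the the push zero the push south the S south the   [G ::= push]
the the the push zero the push south the S south the ⇒ the the the push zero the push south the G south the south the   [S ::= G south the]
the the the push zero the push south the G south the south the ⇒ the the the push zero the push south the push south the south the   [G ::= push]

S ⇒ G south the ⇒ the G S south the ⇒ the the G S S south the ⇒ the the the G S S S south the ⇒ the the the push S S S south the ⇒ the the the push zero the S S south the ⇒ the the the push zero the G south the S south the ⇒ the the the push zero the push south the S south the ⇒ the the the push zero the push south the G south the south the ⇒ the the the push zero the push south the push south the south the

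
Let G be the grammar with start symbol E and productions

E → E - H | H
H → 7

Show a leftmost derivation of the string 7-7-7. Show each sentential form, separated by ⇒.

E ⇒ E-H   [E → E - H]
E-H ⇒ E-H-H   [E → E - H]
E-H-H ⇒ H-H-H   [E → H]
H-H-H ⇒ 7-H-H   [H → 7]
7-H-H ⇒ 7-7-H   [H → 7]
7-7-H ⇒ 7-7-7   [H → 7]

E ⇒ E-H ⇒ E-H-H ⇒ H-H-H ⇒ 7-H-H ⇒ 7-7-H ⇒ 7-7-7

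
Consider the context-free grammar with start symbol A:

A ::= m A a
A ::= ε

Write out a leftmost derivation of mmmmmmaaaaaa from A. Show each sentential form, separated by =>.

A => mAa => mmAaa => mmmAaaa => mmmmAaaaa => mmmmmAaaaaa => mmmmmmAaaaaaa => mmmmmmaaaaaa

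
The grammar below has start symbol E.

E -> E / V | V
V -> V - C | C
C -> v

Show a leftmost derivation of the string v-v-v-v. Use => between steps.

E=>V=>V-C=>V-C-C=>V-C-C-C=>C-C-C-C=>v-C-C-C=>v-v-C-C=>v-v-v-C=>v-v-v-v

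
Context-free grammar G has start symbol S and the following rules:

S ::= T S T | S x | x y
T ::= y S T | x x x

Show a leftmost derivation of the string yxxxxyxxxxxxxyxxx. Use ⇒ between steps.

S⇒TST⇒ySTST⇒yTSTTST⇒yxxxSTTST⇒yxxxxyTTST⇒yxxxxyxxxTST⇒yxxxxyxxxxxxST⇒yxxxxyxxxxxxxyT⇒yxxxxyxxxxxxxyxxx

S ⇒ TST   [S ::= T S T]
TST ⇒ ySTST   [T ::= y S T]
ySTST ⇒ yTSTTST   [S ::= T S T]
yTSTTST ⇒ yxxxSTTST   [T ::= x x x]
yxxxSTTST ⇒ yxxxxyTTST   [S ::= x y]
yxxxxyTTST ⇒ yxxxxyxxxTST   [T ::= x x x]
yxxxxyxxxTST ⇒ yxxxxyxxxxxxST   [T ::= x x x]
yxxxxyxxxxxxST ⇒ yxxxxyxxxxxxxyT   [S ::= x y]
yxxxxyxxxxxxxyT ⇒ yxxxxyxxxxxxxyxxx   [T ::= x x x]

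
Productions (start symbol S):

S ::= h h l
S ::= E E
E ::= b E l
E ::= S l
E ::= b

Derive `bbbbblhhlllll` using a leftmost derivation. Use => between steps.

S => EE => bE => bbEl => bbbEll => bbbSlll => bbbEElll => bbbbElElll => bbbbblElll => bbbbblSllll => bbbbblhhlllll

S => EE   [S ::= E E]
EE => bE   [E ::= b]
bE => bbEl   [E ::= b E l]
bbEl => bbbEll   [E ::= b E l]
bbbEll => bbbSlll   [E ::= S l]
bbbSlll => bbbEElll   [S ::= E E]
bbbEElll => bbbbElElll   [E ::= b E l]
bbbbElElll => bbbbblElll   [E ::= b]
bbbbblElll => bbbbblSllll   [E ::= S l]
bbbbblSllll => bbbbblhhlllll   [S ::= h h l]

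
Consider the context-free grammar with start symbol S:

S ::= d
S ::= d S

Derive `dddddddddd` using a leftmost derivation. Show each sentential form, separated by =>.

S=>dS=>ddS=>dddS=>ddddS=>dddddS=>ddddddS=>dddddddS=>ddddddddS=>dddddddddS=>dddddddddd

S => dS   [S ::= d S]
dS => ddS   [S ::= d S]
ddS => dddS   [S ::= d S]
dddS => ddddS   [S ::= d S]
ddddS => dddddS   [S ::= d S]
dddddS => ddddddS   [S ::= d S]
ddddddS => dddddddS   [S ::= d S]
dddddddS => ddddddddS   [S ::= d S]
ddddddddS => dddddddddS   [S ::= d S]
dddddddddS => dddddddddd   [S ::= d]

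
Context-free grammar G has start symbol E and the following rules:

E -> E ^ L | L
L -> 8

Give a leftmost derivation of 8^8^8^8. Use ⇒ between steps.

E ⇒ E^L   [E -> E ^ L]
E^L ⇒ E^L^L   [E -> E ^ L]
E^L^L ⇒ E^L^L^L   [E -> E ^ L]
E^L^L^L ⇒ L^L^L^L   [E -> L]
L^L^L^L ⇒ 8^L^L^L   [L -> 8]
8^L^L^L ⇒ 8^8^L^L   [L -> 8]
8^8^L^L ⇒ 8^8^8^L   [L -> 8]
8^8^8^L ⇒ 8^8^8^8   [L -> 8]

E ⇒ E^L ⇒ E^L^L ⇒ E^L^L^L ⇒ L^L^L^L ⇒ 8^L^L^L ⇒ 8^8^L^L ⇒ 8^8^8^L ⇒ 8^8^8^8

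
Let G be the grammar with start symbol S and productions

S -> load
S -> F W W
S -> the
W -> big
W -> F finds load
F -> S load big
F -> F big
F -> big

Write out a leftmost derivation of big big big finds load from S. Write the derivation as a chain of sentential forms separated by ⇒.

S ⇒ F W W   [S -> F W W]
F W W ⇒ big W W   [F -> big]
big W W ⇒ big big W   [W -> big]
big big W ⇒ big big F finds load   [W -> F finds load]
big big F finds load ⇒ big big big finds load   [F -> big]

S ⇒ F W W ⇒ big W W ⇒ big big W ⇒ big big F finds load ⇒ big big big finds load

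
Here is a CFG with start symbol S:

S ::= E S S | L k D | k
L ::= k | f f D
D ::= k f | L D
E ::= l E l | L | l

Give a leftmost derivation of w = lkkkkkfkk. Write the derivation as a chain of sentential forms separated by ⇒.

S ⇒ ESS ⇒ lSS ⇒ lESSS ⇒ lLSSS ⇒ lkSSS ⇒ lkLkDSS ⇒ lkkkDSS ⇒ lkkkLDSS ⇒ lkkkkDSS ⇒ lkkkkkfSS ⇒ lkkkkkfkS ⇒ lkkkkkfkk

S ⇒ ESS   [S ::= E S S]
ESS ⇒ lSS   [E ::= l]
lSS ⇒ lESSS   [S ::= E S S]
lESSS ⇒ lLSSS   [E ::= L]
lLSSS ⇒ lkSSS   [L ::= k]
lkSSS ⇒ lkLkDSS   [S ::= L k D]
lkLkDSS ⇒ lkkkDSS   [L ::= k]
lkkkDSS ⇒ lkkkLDSS   [D ::= L D]
lkkkLDSS ⇒ lkkkkDSS   [L ::= k]
lkkkkDSS ⇒ lkkkkkfSS   [D ::= k f]
lkkkkkfSS ⇒ lkkkkkfkS   [S ::= k]
lkkkkkfkS ⇒ lkkkkkfkk   [S ::= k]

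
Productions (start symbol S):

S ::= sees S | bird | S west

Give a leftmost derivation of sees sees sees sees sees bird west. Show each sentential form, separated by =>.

S => sees S => sees S west => sees sees S west => sees sees sees S west => sees sees sees sees S west => sees sees sees sees sees S west => sees sees sees sees sees bird west

S => sees S   [S ::= sees S]
sees S => sees S west   [S ::= S west]
sees S west => sees sees S west   [S ::= sees S]
sees sees S west => sees sees sees S west   [S ::= sees S]
sees sees sees S west => sees sees sees sees S west   [S ::= sees S]
sees sees sees sees S west => sees sees sees sees sees S west   [S ::= sees S]
sees sees sees sees sees S west => sees sees sees sees sees bird west   [S ::= bird]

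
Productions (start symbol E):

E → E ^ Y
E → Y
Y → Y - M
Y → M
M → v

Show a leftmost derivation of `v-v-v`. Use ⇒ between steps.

E ⇒ Y   [E → Y]
Y ⇒ Y-M   [Y → Y - M]
Y-M ⇒ Y-M-M   [Y → Y - M]
Y-M-M ⇒ M-M-M   [Y → M]
M-M-M ⇒ v-M-M   [M → v]
v-M-M ⇒ v-v-M   [M → v]
v-v-M ⇒ v-v-v   [M → v]

E ⇒ Y ⇒ Y-M ⇒ Y-M-M ⇒ M-M-M ⇒ v-M-M ⇒ v-v-M ⇒ v-v-v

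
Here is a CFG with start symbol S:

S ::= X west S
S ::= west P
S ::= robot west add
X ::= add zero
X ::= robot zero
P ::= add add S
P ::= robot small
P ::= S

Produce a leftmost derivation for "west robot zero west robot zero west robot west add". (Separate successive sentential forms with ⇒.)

S ⇒ west P ⇒ west S ⇒ west X west S ⇒ west robot zero west S ⇒ west robot zero west X west S ⇒ west robot zero west robot zero west S ⇒ west robot zero west robot zero west robot west add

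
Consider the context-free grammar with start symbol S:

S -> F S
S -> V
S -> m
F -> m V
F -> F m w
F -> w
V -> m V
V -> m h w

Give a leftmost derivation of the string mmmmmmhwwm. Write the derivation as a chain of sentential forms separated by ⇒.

S⇒FS⇒mVS⇒mmVS⇒mmmVS⇒mmmmVS⇒mmmmmVS⇒mmmmmmhwS⇒mmmmmmhwFS⇒mmmmmmhwwS⇒mmmmmmhwwm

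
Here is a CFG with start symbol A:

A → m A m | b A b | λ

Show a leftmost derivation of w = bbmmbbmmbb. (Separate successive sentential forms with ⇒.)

A ⇒ bAb ⇒ bbAbb ⇒ bbmAmbb ⇒ bbmmAmmbb ⇒ bbmmbAbmmbb ⇒ bbmmbbmmbb

A ⇒ bAb   [A → b A b]
bAb ⇒ bbAbb   [A → b A b]
bbAbb ⇒ bbmAmbb   [A → m A m]
bbmAmbb ⇒ bbmmAmmbb   [A → m A m]
bbmmAmmbb ⇒ bbmmbAbmmbb   [A → b A b]
bbmmbAbmmbb ⇒ bbmmbbmmbb   [A → λ]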